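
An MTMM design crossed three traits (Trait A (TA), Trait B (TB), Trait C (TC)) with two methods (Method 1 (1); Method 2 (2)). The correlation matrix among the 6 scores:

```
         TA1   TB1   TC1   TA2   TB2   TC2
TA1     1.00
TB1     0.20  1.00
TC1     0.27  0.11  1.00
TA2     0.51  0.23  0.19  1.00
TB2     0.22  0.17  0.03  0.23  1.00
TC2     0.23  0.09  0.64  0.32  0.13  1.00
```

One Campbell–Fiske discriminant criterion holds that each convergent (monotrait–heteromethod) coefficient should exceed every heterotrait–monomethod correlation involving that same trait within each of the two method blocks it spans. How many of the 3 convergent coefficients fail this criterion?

1

Checking each validity diagonal entry against its comparison values:
TA (methods 1·2): 0.51 vs {0.20, 0.23, 0.27, 0.32} → pass.
TB (methods 1·2): 0.17 vs {0.20, 0.23, 0.11, 0.13} → fail.
TC (methods 1·2): 0.64 vs {0.27, 0.32, 0.11, 0.13} → pass.
1 of 3 fail.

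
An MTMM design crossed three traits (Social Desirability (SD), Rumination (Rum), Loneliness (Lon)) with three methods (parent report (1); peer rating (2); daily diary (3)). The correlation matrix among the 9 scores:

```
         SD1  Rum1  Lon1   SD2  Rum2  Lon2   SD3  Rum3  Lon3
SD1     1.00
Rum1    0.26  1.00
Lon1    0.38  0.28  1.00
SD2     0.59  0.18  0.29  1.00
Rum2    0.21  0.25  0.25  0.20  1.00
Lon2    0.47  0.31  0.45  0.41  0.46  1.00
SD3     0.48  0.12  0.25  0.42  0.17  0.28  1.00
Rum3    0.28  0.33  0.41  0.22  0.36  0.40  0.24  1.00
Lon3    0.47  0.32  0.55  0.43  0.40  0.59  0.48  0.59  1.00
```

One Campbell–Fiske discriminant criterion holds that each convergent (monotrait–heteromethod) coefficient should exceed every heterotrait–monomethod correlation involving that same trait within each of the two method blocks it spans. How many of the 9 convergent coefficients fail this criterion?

Each convergent coefficient versus the relevant comparison correlations:
SD (methods 1·2): 0.59 vs {0.26, 0.20, 0.38, 0.41} → pass.
SD (methods 1·3): 0.48 vs {0.26, 0.24, 0.38, 0.48} → fail.
SD (methods 2·3): 0.42 vs {0.20, 0.24, 0.41, 0.48} → fail.
Rum (methods 1·2): 0.25 vs {0.26, 0.20, 0.28, 0.46} → fail.
Rum (methods 1·3): 0.33 vs {0.26, 0.24, 0.28, 0.59} → fail.
Rum (methods 2·3): 0.36 vs {0.20, 0.24, 0.46, 0.59} → fail.
Lon (methods 1·2): 0.45 vs {0.38, 0.41, 0.28, 0.46} → fail.
Lon (methods 1·3): 0.55 vs {0.38, 0.48, 0.28, 0.59} → fail.
Lon (methods 2·3): 0.59 vs {0.41, 0.48, 0.46, 0.59} → fail.
8 of 9 fail.

8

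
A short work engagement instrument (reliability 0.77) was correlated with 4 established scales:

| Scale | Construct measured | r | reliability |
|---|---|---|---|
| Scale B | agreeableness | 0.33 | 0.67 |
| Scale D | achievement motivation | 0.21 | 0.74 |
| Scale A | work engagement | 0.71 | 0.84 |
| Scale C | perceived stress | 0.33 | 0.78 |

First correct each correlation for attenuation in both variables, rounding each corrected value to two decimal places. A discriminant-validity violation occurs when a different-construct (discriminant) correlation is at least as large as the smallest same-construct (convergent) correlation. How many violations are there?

0

Disattenuated r (r / √(r_scale · r_new)):
  Scale B (disc): 0.33 / √(0.67·0.77) = 0.46
  Scale D (disc): 0.21 / √(0.74·0.77) = 0.28
  Scale A (conv): 0.71 / √(0.84·0.77) = 0.88
  Scale C (disc): 0.33 / √(0.78·0.77) = 0.43
Smallest convergent = 0.88. Discriminant values: 0.46, 0.28, 0.43; count ≥ 0.88 → 0.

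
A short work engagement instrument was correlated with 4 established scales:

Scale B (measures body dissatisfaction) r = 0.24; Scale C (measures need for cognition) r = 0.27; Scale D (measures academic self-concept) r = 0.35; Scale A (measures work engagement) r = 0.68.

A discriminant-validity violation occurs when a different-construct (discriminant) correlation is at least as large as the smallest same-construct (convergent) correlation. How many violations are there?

Convergent (same construct = work engagement): Scale A.
Smallest convergent = 0.68. Discriminant values: 0.24, 0.27, 0.35; count ≥ 0.68 → 0.

0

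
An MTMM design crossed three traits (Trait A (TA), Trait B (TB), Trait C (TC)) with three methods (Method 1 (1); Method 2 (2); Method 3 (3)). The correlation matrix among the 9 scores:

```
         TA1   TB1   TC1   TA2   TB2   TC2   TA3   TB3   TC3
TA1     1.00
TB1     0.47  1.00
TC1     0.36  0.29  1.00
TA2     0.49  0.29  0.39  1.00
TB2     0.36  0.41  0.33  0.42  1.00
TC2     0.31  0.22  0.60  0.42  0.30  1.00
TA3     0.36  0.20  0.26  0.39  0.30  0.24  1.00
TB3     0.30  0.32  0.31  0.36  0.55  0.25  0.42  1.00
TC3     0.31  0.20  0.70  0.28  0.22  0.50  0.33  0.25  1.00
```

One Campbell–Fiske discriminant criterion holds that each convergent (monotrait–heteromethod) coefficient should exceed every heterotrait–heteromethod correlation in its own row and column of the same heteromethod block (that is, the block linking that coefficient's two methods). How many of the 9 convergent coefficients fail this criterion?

0

Convergent coefficients and their comparison sets:
TA (methods 1·2): 0.49 vs {0.36, 0.29, 0.31, 0.39} → pass.
TA (methods 1·3): 0.36 vs {0.30, 0.20, 0.31, 0.26} → pass.
TA (methods 2·3): 0.39 vs {0.36, 0.30, 0.28, 0.24} → pass.
TB (methods 1·2): 0.41 vs {0.29, 0.36, 0.22, 0.33} → pass.
TB (methods 1·3): 0.32 vs {0.20, 0.30, 0.20, 0.31} → pass.
TB (methods 2·3): 0.55 vs {0.30, 0.36, 0.22, 0.25} → pass.
TC (methods 1·2): 0.60 vs {0.39, 0.31, 0.33, 0.22} → pass.
TC (methods 1·3): 0.70 vs {0.26, 0.31, 0.31, 0.20} → pass.
TC (methods 2·3): 0.50 vs {0.24, 0.28, 0.25, 0.22} → pass.
0 of 9 fail.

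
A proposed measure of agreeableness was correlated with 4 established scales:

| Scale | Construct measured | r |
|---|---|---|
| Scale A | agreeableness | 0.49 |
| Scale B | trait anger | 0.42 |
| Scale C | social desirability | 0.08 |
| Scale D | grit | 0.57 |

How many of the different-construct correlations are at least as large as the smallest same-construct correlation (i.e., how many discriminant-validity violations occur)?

1

Convergent (same construct = agreeableness): Scale A.
Smallest convergent = 0.49. Discriminant values: 0.42, 0.08, 0.57; count ≥ 0.49 → 1.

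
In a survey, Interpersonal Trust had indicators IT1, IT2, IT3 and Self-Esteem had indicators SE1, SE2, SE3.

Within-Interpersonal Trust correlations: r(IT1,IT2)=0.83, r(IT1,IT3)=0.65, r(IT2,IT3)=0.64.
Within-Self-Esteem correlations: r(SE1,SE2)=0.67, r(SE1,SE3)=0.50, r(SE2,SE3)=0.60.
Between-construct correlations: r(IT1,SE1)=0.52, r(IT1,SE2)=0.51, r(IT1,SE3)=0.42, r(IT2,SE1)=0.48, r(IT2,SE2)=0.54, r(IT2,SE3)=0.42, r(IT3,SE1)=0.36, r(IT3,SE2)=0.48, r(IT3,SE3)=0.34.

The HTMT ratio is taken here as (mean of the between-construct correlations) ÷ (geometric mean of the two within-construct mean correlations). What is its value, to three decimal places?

Mean between = 4.07/9 = 0.4522.
Mean within-IT = 2.12/3 = 0.7067; mean within-SE = 1.77/3 = 0.5900.
Geometric mean = √(0.7067 × 0.5900) = 0.6457.
HTMT = 0.4522 / 0.6457 = 0.700.

0.700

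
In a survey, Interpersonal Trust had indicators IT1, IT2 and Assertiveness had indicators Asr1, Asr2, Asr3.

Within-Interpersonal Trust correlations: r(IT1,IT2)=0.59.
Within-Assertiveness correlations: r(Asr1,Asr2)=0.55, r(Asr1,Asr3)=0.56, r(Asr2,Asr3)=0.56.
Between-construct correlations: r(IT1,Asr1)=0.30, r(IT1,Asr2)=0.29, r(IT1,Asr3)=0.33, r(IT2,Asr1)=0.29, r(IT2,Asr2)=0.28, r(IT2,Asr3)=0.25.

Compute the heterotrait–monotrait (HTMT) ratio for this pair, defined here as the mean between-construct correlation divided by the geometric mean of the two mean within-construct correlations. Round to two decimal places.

Between-construct mean = 1.74/6 = 0.2900.
Mean within-IT = 0.59/1 = 0.5900; mean within-Asr = 1.67/3 = 0.5567.
Geometric mean = √(0.5900 × 0.5567) = 0.5731.
HTMT = 0.2900 / 0.5731 = 0.51.

0.51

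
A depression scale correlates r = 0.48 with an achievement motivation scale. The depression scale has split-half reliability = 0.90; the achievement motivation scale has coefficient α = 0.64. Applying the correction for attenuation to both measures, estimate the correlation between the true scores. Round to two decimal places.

0.63

r_true = r_obs / √(r_xx · r_yy) = 0.48 / √(0.90 × 0.64) = 0.48 / √0.5760 = 0.48 / 0.7589 ≈ 0.63.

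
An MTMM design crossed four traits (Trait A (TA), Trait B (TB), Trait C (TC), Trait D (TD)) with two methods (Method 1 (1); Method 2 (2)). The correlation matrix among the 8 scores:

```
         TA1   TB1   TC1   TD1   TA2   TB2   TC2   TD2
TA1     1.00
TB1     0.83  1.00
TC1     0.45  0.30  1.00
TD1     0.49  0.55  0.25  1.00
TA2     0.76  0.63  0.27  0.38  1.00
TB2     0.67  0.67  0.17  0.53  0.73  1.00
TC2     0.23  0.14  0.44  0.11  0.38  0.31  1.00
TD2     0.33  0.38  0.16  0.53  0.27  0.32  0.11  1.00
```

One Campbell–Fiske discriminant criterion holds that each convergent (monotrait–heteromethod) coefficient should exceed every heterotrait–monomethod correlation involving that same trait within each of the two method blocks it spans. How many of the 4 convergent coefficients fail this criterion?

4

Each convergent coefficient versus the relevant comparison correlations:
TA (methods 1·2): 0.76 vs {0.83, 0.73, 0.45, 0.38, 0.49, 0.27} → fail.
TB (methods 1·2): 0.67 vs {0.83, 0.73, 0.30, 0.31, 0.55, 0.32} → fail.
TC (methods 1·2): 0.44 vs {0.45, 0.38, 0.30, 0.31, 0.25, 0.11} → fail.
TD (methods 1·2): 0.53 vs {0.49, 0.27, 0.55, 0.32, 0.25, 0.11} → fail.
4 of 4 fail.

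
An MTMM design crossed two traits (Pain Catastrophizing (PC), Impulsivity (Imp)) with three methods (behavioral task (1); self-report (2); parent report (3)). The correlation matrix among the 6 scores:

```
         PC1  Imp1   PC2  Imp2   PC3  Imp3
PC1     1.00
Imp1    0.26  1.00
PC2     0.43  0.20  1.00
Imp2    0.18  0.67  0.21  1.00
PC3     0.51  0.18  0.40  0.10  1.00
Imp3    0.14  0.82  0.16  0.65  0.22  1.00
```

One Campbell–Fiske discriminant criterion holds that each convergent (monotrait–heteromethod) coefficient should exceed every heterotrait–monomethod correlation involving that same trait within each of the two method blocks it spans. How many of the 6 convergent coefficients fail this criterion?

Each convergent coefficient versus the relevant comparison correlations:
PC (methods 1·2): 0.43 vs {0.26, 0.21} → pass.
PC (methods 1·3): 0.51 vs {0.26, 0.22} → pass.
PC (methods 2·3): 0.40 vs {0.21, 0.22} → pass.
Imp (methods 1·2): 0.67 vs {0.26, 0.21} → pass.
Imp (methods 1·3): 0.82 vs {0.26, 0.22} → pass.
Imp (methods 2·3): 0.65 vs {0.21, 0.22} → pass.
0 of 6 fail.

0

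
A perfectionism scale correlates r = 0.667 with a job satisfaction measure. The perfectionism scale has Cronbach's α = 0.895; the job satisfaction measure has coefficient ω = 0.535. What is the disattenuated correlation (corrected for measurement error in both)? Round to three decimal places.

0.964

r_true = r_obs / √(r_xx · r_yy) = 0.667 / √(0.895 × 0.535) = 0.667 / √0.478825 = 0.667 / 0.6920 ≈ 0.964.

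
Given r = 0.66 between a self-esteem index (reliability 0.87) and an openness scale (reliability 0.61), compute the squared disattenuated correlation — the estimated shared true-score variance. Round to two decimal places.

Disattenuated r = 0.66 / √(0.87 × 0.61) = 0.66 / 0.7285 = 0.9060.
Shared true-score variance = 0.9060² = 0.8208 ≈ 0.82.

0.82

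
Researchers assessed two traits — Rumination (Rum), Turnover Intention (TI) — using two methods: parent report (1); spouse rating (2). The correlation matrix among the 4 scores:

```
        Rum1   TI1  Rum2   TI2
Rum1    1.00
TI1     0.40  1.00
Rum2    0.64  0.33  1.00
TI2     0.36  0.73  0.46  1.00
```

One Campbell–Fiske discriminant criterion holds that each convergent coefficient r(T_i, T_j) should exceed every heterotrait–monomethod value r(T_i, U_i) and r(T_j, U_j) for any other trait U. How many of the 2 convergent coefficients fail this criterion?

Each convergent coefficient versus the relevant comparison correlations:
Rum (methods 1·2): 0.64 vs {0.40, 0.46} → pass.
TI (methods 1·2): 0.73 vs {0.40, 0.46} → pass.
0 of 2 fail.

0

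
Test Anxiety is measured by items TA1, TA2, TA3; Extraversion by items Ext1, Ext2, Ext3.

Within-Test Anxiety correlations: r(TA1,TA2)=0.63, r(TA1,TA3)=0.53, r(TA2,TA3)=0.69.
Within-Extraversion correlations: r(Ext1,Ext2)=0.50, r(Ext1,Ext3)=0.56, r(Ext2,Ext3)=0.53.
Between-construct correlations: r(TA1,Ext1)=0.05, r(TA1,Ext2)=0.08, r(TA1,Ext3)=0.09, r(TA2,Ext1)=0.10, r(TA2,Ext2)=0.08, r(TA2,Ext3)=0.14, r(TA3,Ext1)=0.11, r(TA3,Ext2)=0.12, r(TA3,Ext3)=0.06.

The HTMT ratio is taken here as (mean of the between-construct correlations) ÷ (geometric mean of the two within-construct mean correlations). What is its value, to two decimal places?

0.16

Mean heterotrait r = 0.83/9 = 0.0922.
Mean within-TA = 1.85/3 = 0.6167; mean within-Ext = 1.59/3 = 0.5300.
Geometric mean = √(0.6167 × 0.5300) = 0.5717.
HTMT = 0.0922 / 0.5717 = 0.16.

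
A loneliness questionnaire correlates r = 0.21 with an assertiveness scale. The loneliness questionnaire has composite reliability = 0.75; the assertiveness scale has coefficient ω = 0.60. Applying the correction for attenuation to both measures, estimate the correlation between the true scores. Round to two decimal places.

0.31

r_true = r_obs / √(r_xx · r_yy) = 0.21 / √(0.75 × 0.60) = 0.21 / √0.4500 = 0.21 / 0.6708 ≈ 0.31.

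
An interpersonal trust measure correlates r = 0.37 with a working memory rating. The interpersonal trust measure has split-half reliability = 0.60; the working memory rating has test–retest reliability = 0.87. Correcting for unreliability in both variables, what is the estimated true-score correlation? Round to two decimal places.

r_true = r_obs / √(r_xx · r_yy) = 0.37 / √(0.60 × 0.87) = 0.37 / √0.5220 = 0.37 / 0.7225 ≈ 0.51.

0.51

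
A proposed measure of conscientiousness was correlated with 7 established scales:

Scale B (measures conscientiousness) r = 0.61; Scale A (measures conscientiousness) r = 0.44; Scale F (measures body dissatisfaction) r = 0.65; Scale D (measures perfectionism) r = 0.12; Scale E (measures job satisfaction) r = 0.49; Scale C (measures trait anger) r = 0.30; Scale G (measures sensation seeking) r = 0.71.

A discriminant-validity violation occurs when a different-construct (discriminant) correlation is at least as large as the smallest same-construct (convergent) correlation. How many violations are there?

3

Convergent (same construct = conscientiousness): Scale B, Scale A.
Smallest convergent = 0.44. Discriminant values: 0.65, 0.12, 0.49, 0.30, 0.71; count ≥ 0.44 → 3.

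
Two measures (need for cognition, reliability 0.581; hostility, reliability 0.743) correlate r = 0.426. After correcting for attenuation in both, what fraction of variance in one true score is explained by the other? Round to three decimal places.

0.420

Disattenuated r = 0.426 / √(0.581 × 0.743) = 0.426 / 0.6570 = 0.6484.
Shared true-score variance = 0.6484² = 0.4204 ≈ 0.420.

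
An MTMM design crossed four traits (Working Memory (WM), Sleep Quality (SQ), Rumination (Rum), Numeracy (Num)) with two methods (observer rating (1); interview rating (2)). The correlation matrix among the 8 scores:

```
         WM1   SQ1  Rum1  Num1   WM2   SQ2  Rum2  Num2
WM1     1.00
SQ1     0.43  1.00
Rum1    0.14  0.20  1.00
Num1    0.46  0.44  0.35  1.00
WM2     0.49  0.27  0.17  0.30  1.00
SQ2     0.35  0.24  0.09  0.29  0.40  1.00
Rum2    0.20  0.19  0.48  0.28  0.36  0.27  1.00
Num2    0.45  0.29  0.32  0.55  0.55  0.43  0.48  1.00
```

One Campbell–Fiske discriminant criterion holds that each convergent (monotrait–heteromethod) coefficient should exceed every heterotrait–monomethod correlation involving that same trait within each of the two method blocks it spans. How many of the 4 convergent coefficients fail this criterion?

Each convergent coefficient versus the relevant comparison correlations:
WM (methods 1·2): 0.49 vs {0.43, 0.40, 0.14, 0.36, 0.46, 0.55} → fail.
SQ (methods 1·2): 0.24 vs {0.43, 0.40, 0.20, 0.27, 0.44, 0.43} → fail.
Rum (methods 1·2): 0.48 vs {0.14, 0.36, 0.20, 0.27, 0.35, 0.48} → fail.
Num (methods 1·2): 0.55 vs {0.46, 0.55, 0.44, 0.43, 0.35, 0.48} → fail.
4 of 4 fail.

4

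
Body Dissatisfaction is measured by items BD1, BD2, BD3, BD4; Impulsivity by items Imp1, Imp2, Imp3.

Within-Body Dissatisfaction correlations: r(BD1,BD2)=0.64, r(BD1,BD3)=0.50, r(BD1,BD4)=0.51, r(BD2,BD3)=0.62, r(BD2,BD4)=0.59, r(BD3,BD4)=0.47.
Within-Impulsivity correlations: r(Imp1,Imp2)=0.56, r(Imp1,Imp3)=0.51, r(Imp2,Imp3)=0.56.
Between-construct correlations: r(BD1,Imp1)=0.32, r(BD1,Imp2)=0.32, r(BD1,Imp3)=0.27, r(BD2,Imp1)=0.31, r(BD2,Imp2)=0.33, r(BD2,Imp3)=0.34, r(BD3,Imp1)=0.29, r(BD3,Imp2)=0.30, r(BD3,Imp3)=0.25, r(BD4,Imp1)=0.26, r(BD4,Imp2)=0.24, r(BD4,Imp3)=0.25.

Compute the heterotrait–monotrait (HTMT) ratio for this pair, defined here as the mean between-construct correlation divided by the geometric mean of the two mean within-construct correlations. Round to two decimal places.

0.53

Mean between = 3.48/12 = 0.2900.
Mean within-BD = 3.33/6 = 0.5550; mean within-Imp = 1.63/3 = 0.5433.
Geometric mean = √(0.5550 × 0.5433) = 0.5491.
HTMT = 0.2900 / 0.5491 = 0.53.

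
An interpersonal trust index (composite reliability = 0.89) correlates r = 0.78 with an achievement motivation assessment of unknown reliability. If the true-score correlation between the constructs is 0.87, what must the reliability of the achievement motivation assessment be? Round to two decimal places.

0.90

r_true = r_obs / √(r_xx · r_yy) ⇒ 0.87 = 0.78 / √(0.89 · r_yy).
√(0.89 · r_yy) = 0.78 / 0.87 = 0.8966; 0.89 · r_yy = 0.8039; r_yy = 0.8039 / 0.89 ≈ 0.90.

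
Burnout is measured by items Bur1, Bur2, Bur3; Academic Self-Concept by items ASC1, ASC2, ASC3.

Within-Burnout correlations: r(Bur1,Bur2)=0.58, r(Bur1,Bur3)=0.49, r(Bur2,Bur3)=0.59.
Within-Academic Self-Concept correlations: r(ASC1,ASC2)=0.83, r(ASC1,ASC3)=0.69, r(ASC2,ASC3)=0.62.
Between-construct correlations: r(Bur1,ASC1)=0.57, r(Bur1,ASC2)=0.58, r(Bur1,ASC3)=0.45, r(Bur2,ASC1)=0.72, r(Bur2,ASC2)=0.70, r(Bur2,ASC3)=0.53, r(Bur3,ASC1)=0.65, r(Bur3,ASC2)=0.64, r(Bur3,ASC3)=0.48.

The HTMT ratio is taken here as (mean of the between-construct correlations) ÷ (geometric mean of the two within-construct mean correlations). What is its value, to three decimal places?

0.941

Between-construct mean = 5.32/9 = 0.5911.
Mean within-Bur = 1.66/3 = 0.5533; mean within-ASC = 2.14/3 = 0.7133.
Geometric mean = √(0.5533 × 0.7133) = 0.6282.
HTMT = 0.5911 / 0.6282 = 0.941.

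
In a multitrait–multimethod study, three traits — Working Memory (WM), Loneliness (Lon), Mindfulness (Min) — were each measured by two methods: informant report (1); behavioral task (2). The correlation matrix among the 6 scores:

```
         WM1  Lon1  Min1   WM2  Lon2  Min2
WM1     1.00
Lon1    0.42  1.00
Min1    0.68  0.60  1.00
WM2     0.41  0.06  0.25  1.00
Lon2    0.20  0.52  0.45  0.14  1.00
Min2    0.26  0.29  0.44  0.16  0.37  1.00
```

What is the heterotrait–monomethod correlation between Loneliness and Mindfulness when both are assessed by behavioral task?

Different traits, same method: r(Lon2, Min2) = 0.37.

0.37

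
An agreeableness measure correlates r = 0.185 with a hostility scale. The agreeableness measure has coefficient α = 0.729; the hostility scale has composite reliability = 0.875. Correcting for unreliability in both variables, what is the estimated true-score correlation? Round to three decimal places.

r_true = r_obs / √(r_xx · r_yy) = 0.185 / √(0.729 × 0.875) = 0.185 / √0.637875 = 0.185 / 0.7987 ≈ 0.232.

0.232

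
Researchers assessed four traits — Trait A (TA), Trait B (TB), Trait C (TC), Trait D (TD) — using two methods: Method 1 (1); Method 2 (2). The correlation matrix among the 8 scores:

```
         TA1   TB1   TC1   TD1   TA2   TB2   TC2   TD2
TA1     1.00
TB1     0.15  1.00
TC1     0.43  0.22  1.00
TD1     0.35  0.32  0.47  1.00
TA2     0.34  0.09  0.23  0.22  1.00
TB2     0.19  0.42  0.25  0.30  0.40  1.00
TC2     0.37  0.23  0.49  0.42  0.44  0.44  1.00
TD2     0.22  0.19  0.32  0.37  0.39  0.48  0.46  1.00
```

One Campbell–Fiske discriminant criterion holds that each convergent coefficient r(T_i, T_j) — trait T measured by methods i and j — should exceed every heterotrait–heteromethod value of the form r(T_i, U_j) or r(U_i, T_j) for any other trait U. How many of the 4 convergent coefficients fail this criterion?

2

Convergent coefficients and their comparison sets:
TA (methods 1·2): 0.34 vs {0.19, 0.09, 0.37, 0.23, 0.22, 0.22} → fail.
TB (methods 1·2): 0.42 vs {0.09, 0.19, 0.23, 0.25, 0.19, 0.30} → pass.
TC (methods 1·2): 0.49 vs {0.23, 0.37, 0.25, 0.23, 0.32, 0.42} → pass.
TD (methods 1·2): 0.37 vs {0.22, 0.22, 0.30, 0.19, 0.42, 0.32} → fail.
2 of 4 fail.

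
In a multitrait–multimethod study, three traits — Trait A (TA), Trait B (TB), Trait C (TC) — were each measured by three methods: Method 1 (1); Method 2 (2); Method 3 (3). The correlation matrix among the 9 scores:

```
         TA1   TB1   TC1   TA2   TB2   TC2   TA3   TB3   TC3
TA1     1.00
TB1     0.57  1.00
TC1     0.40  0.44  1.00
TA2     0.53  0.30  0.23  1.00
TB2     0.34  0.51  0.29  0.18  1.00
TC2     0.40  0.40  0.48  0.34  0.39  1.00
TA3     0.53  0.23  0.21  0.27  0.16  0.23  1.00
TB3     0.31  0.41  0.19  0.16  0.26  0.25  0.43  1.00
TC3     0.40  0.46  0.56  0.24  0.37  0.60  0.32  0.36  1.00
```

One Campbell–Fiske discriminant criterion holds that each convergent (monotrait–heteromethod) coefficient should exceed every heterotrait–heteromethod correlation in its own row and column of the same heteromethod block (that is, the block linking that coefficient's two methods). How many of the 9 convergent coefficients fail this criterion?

2

Each convergent coefficient versus the relevant comparison correlations:
TA (methods 1·2): 0.53 vs {0.34, 0.30, 0.40, 0.23} → pass.
TA (methods 1·3): 0.53 vs {0.31, 0.23, 0.40, 0.21} → pass.
TA (methods 2·3): 0.27 vs {0.16, 0.16, 0.24, 0.23} → pass.
TB (methods 1·2): 0.51 vs {0.30, 0.34, 0.40, 0.29} → pass.
TB (methods 1·3): 0.41 vs {0.23, 0.31, 0.46, 0.19} → fail.
TB (methods 2·3): 0.26 vs {0.16, 0.16, 0.37, 0.25} → fail.
TC (methods 1·2): 0.48 vs {0.23, 0.40, 0.29, 0.40} → pass.
TC (methods 1·3): 0.56 vs {0.21, 0.40, 0.19, 0.46} → pass.
TC (methods 2·3): 0.60 vs {0.23, 0.24, 0.25, 0.37} → pass.
2 of 9 fail.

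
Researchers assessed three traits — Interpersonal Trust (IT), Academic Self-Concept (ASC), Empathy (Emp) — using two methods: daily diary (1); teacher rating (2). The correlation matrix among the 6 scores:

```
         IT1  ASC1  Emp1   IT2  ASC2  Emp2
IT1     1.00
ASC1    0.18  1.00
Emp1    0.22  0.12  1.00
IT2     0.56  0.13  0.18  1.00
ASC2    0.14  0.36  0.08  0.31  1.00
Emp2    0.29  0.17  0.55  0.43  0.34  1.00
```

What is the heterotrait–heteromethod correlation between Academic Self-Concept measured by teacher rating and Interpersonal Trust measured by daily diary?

0.14

Different traits and methods: r(ASC2, IT1) = 0.14.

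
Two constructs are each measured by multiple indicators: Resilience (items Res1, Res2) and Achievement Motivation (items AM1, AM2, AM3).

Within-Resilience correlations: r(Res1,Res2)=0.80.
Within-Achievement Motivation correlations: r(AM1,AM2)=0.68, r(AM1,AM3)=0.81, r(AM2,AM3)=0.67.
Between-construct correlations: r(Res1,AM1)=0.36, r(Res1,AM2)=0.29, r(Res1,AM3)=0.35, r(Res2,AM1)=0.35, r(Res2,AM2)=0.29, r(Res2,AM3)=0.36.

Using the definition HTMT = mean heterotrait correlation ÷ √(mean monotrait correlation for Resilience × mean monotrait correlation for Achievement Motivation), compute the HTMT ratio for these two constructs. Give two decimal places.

0.44

Mean heterotrait r = 2.00/6 = 0.3333.
Mean within-Res = 0.80/1 = 0.8000; mean within-AM = 2.16/3 = 0.7200.
Geometric mean = √(0.8000 × 0.7200) = 0.7589.
HTMT = 0.3333 / 0.7589 = 0.44.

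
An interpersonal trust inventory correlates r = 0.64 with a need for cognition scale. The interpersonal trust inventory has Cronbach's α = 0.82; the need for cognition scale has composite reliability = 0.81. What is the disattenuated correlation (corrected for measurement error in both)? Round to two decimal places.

r_true = r_obs / √(r_xx · r_yy) = 0.64 / √(0.82 × 0.81) = 0.64 / √0.6642 = 0.64 / 0.8150 ≈ 0.79.

0.79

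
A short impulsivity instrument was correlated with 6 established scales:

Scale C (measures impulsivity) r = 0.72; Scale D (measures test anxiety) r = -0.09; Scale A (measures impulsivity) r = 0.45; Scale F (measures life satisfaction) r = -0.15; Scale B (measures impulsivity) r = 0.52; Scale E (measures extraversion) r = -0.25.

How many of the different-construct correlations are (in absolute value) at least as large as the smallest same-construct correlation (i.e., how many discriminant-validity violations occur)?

Convergent (same construct = impulsivity): Scale C, Scale A, Scale B.
Smallest convergent = 0.45. Discriminant |r|: 0.09, 0.15, 0.25; count ≥ 0.45 → 0.

0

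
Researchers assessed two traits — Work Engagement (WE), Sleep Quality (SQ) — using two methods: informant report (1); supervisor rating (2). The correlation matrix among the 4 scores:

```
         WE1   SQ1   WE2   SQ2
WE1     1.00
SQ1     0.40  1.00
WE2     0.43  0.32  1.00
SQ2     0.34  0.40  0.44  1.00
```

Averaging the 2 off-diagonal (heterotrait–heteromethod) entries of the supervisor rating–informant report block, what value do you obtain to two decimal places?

HTHM values (method 2 × method 1): 0.32, 0.34; mean = 0.66/2 = 0.33.

0.33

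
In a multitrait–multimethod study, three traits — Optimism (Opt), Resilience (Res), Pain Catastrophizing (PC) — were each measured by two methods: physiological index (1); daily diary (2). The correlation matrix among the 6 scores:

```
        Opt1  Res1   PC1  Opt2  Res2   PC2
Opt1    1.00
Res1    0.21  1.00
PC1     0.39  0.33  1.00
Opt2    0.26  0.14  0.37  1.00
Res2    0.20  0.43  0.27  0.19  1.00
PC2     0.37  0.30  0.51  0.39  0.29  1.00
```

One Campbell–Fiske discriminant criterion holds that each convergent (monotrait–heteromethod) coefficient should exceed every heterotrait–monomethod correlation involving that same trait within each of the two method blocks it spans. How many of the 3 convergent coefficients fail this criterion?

1

Checking each validity diagonal entry against its comparison values:
Opt (methods 1·2): 0.26 vs {0.21, 0.19, 0.39, 0.39} → fail.
Res (methods 1·2): 0.43 vs {0.21, 0.19, 0.33, 0.29} → pass.
PC (methods 1·2): 0.51 vs {0.39, 0.39, 0.33, 0.29} → pass.
1 of 3 fail.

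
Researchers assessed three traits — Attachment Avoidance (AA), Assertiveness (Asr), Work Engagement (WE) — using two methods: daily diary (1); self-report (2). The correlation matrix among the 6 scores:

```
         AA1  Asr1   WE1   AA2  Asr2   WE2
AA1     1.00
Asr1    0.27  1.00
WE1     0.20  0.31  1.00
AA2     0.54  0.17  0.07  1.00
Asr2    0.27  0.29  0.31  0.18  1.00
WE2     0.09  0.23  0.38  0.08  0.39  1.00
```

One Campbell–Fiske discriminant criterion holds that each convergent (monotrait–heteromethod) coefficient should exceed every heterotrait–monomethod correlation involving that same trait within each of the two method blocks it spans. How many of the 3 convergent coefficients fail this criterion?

2

Each convergent coefficient versus the relevant comparison correlations:
AA (methods 1·2): 0.54 vs {0.27, 0.18, 0.20, 0.08} → pass.
Asr (methods 1·2): 0.29 vs {0.27, 0.18, 0.31, 0.39} → fail.
WE (methods 1·2): 0.38 vs {0.20, 0.08, 0.31, 0.39} → fail.
2 of 3 fail.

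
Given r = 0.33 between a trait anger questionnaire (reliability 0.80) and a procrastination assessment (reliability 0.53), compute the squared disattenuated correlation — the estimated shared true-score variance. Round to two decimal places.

Disattenuated r = 0.33 / √(0.80 × 0.53) = 0.33 / 0.6512 = 0.5068.
Shared true-score variance = 0.5068² = 0.2568 ≈ 0.26.

0.26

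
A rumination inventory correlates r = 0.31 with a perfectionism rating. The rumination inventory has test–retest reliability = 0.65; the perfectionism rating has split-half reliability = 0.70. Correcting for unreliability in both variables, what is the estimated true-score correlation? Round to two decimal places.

r_true = r_obs / √(r_xx · r_yy) = 0.31 / √(0.65 × 0.70) = 0.31 / √0.4550 = 0.31 / 0.6745 ≈ 0.46.

0.46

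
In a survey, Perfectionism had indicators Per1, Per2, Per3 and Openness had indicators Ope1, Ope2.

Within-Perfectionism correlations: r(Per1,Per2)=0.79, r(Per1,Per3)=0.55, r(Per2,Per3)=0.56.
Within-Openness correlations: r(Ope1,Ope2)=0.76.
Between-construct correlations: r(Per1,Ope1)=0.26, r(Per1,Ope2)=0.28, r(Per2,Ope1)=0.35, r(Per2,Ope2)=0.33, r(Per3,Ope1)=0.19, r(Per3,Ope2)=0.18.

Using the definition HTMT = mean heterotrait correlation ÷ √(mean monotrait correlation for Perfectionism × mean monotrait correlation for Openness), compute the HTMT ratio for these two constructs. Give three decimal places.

0.382

Between-construct mean = 1.59/6 = 0.2650.
Mean within-Per = 1.90/3 = 0.6333; mean within-Ope = 0.76/1 = 0.7600.
Geometric mean = √(0.6333 × 0.7600) = 0.6938.
HTMT = 0.2650 / 0.6938 = 0.382.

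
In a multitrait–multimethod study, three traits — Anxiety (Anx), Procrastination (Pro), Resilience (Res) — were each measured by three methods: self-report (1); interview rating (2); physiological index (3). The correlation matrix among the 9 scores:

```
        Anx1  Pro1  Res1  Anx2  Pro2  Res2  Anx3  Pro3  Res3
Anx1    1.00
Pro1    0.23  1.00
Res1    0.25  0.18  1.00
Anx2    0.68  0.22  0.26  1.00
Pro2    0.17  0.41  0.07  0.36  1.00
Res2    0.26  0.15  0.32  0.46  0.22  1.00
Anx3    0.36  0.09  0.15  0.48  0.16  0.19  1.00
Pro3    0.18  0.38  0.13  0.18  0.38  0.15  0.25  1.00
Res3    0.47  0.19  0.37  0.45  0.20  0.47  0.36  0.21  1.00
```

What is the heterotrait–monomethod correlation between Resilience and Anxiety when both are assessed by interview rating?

Different traits, same method: r(Res2, Anx2) = 0.46.

0.46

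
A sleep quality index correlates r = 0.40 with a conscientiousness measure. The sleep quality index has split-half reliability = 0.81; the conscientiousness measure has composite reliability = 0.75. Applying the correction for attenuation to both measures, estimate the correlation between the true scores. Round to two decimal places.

r_true = r_obs / √(r_xx · r_yy) = 0.40 / √(0.81 × 0.75) = 0.40 / √0.6075 = 0.40 / 0.7794 ≈ 0.51.

0.51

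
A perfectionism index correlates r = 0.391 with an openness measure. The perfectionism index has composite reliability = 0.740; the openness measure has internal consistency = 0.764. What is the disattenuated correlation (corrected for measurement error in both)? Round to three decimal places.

r_true = r_obs / √(r_xx · r_yy) = 0.391 / √(0.740 × 0.764) = 0.391 / √0.565360 = 0.391 / 0.7519 ≈ 0.520.

0.520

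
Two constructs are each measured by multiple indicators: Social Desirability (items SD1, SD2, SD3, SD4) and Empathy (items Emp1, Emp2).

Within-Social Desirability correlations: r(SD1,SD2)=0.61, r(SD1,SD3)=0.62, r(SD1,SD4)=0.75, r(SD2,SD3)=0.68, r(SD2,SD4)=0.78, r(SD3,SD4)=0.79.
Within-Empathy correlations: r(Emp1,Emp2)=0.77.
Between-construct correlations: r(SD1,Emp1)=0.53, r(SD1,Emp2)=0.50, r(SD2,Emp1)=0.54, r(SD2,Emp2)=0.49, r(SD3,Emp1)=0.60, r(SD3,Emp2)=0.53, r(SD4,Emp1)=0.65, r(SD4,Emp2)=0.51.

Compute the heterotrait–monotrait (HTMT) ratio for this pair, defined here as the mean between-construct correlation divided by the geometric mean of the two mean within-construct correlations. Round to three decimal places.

Mean heterotrait r = 4.35/8 = 0.5438.
Mean within-SD = 4.23/6 = 0.7050; mean within-Emp = 0.77/1 = 0.7700.
Geometric mean = √(0.7050 × 0.7700) = 0.7368.
HTMT = 0.5438 / 0.7368 = 0.738.

0.738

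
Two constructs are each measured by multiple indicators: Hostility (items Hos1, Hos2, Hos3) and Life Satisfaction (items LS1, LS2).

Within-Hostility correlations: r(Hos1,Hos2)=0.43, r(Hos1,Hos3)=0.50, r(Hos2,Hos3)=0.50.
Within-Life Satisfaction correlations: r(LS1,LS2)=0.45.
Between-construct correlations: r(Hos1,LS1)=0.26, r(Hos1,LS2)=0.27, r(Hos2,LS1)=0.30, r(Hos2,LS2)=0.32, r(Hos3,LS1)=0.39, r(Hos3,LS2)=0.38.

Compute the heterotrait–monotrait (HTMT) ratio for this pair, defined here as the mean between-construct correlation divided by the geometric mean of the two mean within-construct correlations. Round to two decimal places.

Between-construct mean = 1.92/6 = 0.3200.
Mean within-Hos = 1.43/3 = 0.4767; mean within-LS = 0.45/1 = 0.4500.
Geometric mean = √(0.4767 × 0.4500) = 0.4632.
HTMT = 0.3200 / 0.4632 = 0.69.

0.69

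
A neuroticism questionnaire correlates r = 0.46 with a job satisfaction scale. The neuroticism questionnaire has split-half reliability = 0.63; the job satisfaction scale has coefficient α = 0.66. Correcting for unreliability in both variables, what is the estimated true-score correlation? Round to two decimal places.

0.71

r_true = r_obs / √(r_xx · r_yy) = 0.46 / √(0.63 × 0.66) = 0.46 / √0.4158 = 0.46 / 0.6448 ≈ 0.71.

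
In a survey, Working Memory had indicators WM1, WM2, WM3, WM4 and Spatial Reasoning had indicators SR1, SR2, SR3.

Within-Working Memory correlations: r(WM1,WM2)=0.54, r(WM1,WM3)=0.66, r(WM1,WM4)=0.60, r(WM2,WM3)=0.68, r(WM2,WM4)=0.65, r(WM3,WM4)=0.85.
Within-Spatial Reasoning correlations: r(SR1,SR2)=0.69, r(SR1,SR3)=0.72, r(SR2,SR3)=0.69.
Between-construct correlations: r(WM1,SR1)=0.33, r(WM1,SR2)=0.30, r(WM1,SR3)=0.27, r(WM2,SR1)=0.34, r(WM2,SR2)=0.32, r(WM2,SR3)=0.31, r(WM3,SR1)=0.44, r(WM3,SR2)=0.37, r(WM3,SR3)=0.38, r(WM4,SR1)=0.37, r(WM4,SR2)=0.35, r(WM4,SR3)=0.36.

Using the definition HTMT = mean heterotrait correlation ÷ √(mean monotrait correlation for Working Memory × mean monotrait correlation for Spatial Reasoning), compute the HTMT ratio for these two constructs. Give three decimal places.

Mean between = 4.14/12 = 0.3450.
Mean within-WM = 3.98/6 = 0.6633; mean within-SR = 2.10/3 = 0.7000.
Geometric mean = √(0.6633 × 0.7000) = 0.6814.
HTMT = 0.3450 / 0.6814 = 0.506.

0.506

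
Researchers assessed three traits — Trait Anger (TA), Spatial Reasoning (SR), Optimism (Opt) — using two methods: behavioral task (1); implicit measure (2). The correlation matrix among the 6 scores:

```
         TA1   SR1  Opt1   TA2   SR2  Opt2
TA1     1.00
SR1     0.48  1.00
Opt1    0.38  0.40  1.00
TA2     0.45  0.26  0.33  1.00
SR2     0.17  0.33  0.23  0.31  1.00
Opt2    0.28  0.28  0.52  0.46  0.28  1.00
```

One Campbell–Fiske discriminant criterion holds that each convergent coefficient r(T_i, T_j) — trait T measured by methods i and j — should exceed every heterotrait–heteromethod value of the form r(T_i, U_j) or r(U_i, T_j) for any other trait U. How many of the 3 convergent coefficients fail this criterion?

0

Each convergent coefficient versus the relevant comparison correlations:
TA (methods 1·2): 0.45 vs {0.17, 0.26, 0.28, 0.33} → pass.
SR (methods 1·2): 0.33 vs {0.26, 0.17, 0.28, 0.23} → pass.
Opt (methods 1·2): 0.52 vs {0.33, 0.28, 0.23, 0.28} → pass.
0 of 3 fail.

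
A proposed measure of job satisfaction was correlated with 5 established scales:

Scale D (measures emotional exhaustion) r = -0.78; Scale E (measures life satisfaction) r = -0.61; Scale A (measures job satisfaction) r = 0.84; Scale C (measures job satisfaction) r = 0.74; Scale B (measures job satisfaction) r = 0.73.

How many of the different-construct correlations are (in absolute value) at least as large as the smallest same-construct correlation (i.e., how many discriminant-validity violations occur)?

1

Convergent (same construct = job satisfaction): Scale A, Scale C, Scale B.
Smallest convergent = 0.73. Discriminant |r|: 0.78, 0.61; count ≥ 0.73 → 1.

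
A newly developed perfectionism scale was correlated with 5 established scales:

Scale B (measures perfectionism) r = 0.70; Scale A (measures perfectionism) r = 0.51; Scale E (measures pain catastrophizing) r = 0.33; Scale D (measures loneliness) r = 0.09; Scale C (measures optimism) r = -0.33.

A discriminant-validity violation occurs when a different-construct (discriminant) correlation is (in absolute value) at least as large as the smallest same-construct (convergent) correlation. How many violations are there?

0

Convergent (same construct = perfectionism): Scale B, Scale A.
Smallest convergent = 0.51. Discriminant |r|: 0.33, 0.09, 0.33; count ≥ 0.51 → 0.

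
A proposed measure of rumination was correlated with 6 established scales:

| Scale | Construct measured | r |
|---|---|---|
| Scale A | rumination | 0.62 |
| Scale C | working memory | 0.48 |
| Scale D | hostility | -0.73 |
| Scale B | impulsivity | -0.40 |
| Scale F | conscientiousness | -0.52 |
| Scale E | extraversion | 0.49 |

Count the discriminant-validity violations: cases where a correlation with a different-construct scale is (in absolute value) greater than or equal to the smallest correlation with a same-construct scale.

Convergent (same construct = rumination): Scale A.
Smallest convergent = 0.62. Discriminant |r|: 0.48, 0.73, 0.40, 0.52, 0.49; count ≥ 0.62 → 1.

1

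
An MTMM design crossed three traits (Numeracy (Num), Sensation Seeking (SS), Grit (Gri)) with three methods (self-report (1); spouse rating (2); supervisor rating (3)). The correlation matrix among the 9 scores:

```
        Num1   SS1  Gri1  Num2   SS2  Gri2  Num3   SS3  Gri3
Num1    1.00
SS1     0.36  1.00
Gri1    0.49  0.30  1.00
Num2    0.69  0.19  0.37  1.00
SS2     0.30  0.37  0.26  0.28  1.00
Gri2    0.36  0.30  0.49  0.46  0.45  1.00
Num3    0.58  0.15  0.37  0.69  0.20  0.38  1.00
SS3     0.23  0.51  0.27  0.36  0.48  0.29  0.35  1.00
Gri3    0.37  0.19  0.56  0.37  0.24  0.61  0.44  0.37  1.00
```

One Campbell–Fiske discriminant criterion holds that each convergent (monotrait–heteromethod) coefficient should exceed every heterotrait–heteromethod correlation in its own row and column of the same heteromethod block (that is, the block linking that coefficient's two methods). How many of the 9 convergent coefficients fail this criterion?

Convergent coefficients and their comparison sets:
Num (methods 1·2): 0.69 vs {0.30, 0.19, 0.36, 0.37} → pass.
Num (methods 1·3): 0.58 vs {0.23, 0.15, 0.37, 0.37} → pass.
Num (methods 2·3): 0.69 vs {0.36, 0.20, 0.37, 0.38} → pass.
SS (methods 1·2): 0.37 vs {0.19, 0.30, 0.30, 0.26} → pass.
SS (methods 1·3): 0.51 vs {0.15, 0.23, 0.19, 0.27} → pass.
SS (methods 2·3): 0.48 vs {0.20, 0.36, 0.24, 0.29} → pass.
Gri (methods 1·2): 0.49 vs {0.37, 0.36, 0.26, 0.30} → pass.
Gri (methods 1·3): 0.56 vs {0.37, 0.37, 0.27, 0.19} → pass.
Gri (methods 2·3): 0.61 vs {0.38, 0.37, 0.29, 0.24} → pass.
0 of 9 fail.

0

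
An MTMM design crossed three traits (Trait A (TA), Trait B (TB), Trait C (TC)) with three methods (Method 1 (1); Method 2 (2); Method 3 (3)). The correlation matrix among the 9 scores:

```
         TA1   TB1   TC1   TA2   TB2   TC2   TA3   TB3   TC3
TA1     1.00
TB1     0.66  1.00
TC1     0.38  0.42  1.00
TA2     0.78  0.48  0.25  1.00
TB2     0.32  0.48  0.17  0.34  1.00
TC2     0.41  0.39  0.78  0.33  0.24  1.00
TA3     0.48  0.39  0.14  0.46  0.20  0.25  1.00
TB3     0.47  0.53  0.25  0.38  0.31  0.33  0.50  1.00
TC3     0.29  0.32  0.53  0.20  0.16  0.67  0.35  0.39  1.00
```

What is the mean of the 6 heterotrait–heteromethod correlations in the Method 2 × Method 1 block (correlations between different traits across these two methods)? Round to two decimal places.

HTHM values (method 2 × method 1): 0.48, 0.25, 0.32, 0.17, 0.41, 0.39; mean = 2.02/6 = 0.34.

0.34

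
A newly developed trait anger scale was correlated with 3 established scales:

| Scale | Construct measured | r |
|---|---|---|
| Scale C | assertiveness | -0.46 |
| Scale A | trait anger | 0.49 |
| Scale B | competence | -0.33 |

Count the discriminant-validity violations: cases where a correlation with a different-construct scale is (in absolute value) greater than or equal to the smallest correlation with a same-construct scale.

0

Convergent (same construct = trait anger): Scale A.
Smallest convergent = 0.49. Discriminant |r|: 0.46, 0.33; count ≥ 0.49 → 0.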